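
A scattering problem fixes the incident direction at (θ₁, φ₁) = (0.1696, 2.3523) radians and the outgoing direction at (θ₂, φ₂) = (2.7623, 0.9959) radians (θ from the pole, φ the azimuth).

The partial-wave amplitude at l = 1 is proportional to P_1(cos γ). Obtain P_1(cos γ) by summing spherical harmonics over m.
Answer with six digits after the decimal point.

Term-by-term m-sum for l=1 (normalisation 4π/3 = 4.188790):
  m=-1: Y*=-0.04107 + 0.04140j  Y=0.06956 - 0.10736j  product 0.00159 + 0.00729j
  m=+0: Y*=0.48159 + 0.00000j  Y=-0.45388 + 0.00000j  product -0.21858 + 0.00000j
  m=+1: Y*=0.04107 + 0.04140j  Y=-0.06956 - 0.10736j  product 0.00159 - 0.00729j
Accumulated sum -0.21541 + 0.00000j; after 4π/(2l+1) scaling, -0.90230 + 0.00000j ⇒ P_1 = -0.902302

-0.902302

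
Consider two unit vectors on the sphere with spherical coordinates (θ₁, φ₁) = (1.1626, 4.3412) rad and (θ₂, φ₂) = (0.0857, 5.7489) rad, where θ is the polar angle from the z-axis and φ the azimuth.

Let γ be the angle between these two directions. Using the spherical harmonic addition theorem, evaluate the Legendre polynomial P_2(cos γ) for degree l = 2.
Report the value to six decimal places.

Summing Y*_{l m}(θ₁,φ₁)·Y_{l m}(θ₂,φ₂) over m ∈ [−2, 2]; prefactor 4π/(2·2+1) = 2.513274:
  m=-2: Y*=(-0.239781, 0.219989)  Y=(0.001362, 0.002481)  product (-0.000872, -0.000295)
  m=-1: Y*=(-0.102096, -0.262301)  Y=(0.056702, 0.033550)  product (0.003011, -0.018298)
  m=+0: Y*=(-0.166300, -0.000000)  Y=(0.623851, 0.000000)  product (-0.103746, -0.000000)
  m=+1: Y*=(0.102096, -0.262301)  Y=(-0.056702, 0.033550)  product (0.003011, 0.018298)
  m=+2: Y*=(-0.239781, -0.219989)  Y=(0.001362, -0.002481)  product (-0.000872, 0.000295)
Σ over m = (-0.099469, -0.000000); ×(4π/5) → (-0.249993, -0.000000). Real part: -0.249993

-0.249993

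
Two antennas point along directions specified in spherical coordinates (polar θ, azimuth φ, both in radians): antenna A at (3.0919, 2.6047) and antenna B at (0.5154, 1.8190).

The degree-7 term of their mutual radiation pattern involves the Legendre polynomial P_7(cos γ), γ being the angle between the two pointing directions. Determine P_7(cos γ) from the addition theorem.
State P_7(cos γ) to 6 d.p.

0.394246

Summing Y*_{l m}(θ₁,φ₁)·Y_{l m}(θ₂,φ₂) over m ∈ [−7, 7]; prefactor 4π/(2·7+1) = 0.837758:
  [-7]  conj(Y_{7,-7})(Ω₁) = (0.000000, -0.000000) ; Y_{7,-7}(Ω₂) = (0.003485, -0.000586) ; Δ = (0.000000, -0.000000)
  [-6]  conj(Y_{7,-6})(Ω₁) = (0.000000, -0.000000) ; Y_{7,-6}(Ω₂) = (-0.001902, 0.023262) ; Δ = (-0.000000, 0.000000)
  [-5]  conj(Y_{7,-5})(Ω₁) = (0.000001, 0.000001) ; Y_{7,-5}(Ω₂) = (-0.089287, -0.030561) ; Δ = (-0.000000, -0.000000)
  [-4]  conj(Y_{7,-4})(Ω₁) = (0.000024, 0.000037) ; Y_{7,-4}(Ω₂) = (0.140860, -0.215947) ; Δ = (0.000011, 0.000000)
  [-3]  conj(Y_{7,-3})(Ω₁) = (0.000043, 0.001077) ; Y_{7,-3}(Ω₂) = (0.314151, 0.340883) ; Δ = (-0.000353, 0.000353)
  [-2]  conj(Y_{7,-2})(Ω₁) = (-0.008744, 0.016121) ; Y_{7,-2}(Ω₂) = (-0.397901, 0.215522) ; Δ = (0.000005, -0.008299)
  [-1]  conj(Y_{7,-1})(Ω₁) = (-0.171595, 0.102135) ; Y_{7,-1}(Ω₂) = (0.002759, 0.010886) ; Δ = (-0.001585, -0.001586)
  [+0]  conj(Y_{7,0})(Ω₁) = (-1.055099, -0.000000) ; Y_{7,0}(Ω₂) = (-0.449665, 0.000000) ; Δ = (0.474441, 0.000000)
  [+1]  conj(Y_{7,1})(Ω₁) = (0.171595, 0.102135) ; Y_{7,1}(Ω₂) = (-0.002759, 0.010886) ; Δ = (-0.001585, 0.001586)
  [+2]  conj(Y_{7,2})(Ω₁) = (-0.008744, -0.016121) ; Y_{7,2}(Ω₂) = (-0.397901, -0.215522) ; Δ = (0.000005, 0.008299)
  [+3]  conj(Y_{7,3})(Ω₁) = (-0.000043, 0.001077) ; Y_{7,3}(Ω₂) = (-0.314151, 0.340883) ; Δ = (-0.000353, -0.000353)
  [+4]  conj(Y_{7,4})(Ω₁) = (0.000024, -0.000037) ; Y_{7,4}(Ω₂) = (0.140860, 0.215947) ; Δ = (0.000011, -0.000000)
  [+5]  conj(Y_{7,5})(Ω₁) = (-0.000001, 0.000001) ; Y_{7,5}(Ω₂) = (0.089287, -0.030561) ; Δ = (-0.000000, 0.000000)
  [+6]  conj(Y_{7,6})(Ω₁) = (0.000000, 0.000000) ; Y_{7,6}(Ω₂) = (-0.001902, -0.023262) ; Δ = (-0.000000, -0.000000)
  [+7]  conj(Y_{7,7})(Ω₁) = (-0.000000, -0.000000) ; Y_{7,7}(Ω₂) = (-0.003485, -0.000586) ; Δ = (0.000000, 0.000000)
Σ over m = (0.470597, -0.000000); ×(4π/15) → (0.394246, -0.000000). Real part: 0.394246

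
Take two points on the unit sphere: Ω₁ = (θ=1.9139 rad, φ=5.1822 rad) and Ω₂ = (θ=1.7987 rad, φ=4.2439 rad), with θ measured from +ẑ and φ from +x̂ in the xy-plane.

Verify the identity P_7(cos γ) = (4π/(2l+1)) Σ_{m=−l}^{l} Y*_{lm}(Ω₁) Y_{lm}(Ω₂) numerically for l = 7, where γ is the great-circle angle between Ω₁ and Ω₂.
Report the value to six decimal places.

0.313408

Expand P_7 via completeness: Σ_{m} conj(Y_{7,m}) at Ω₁ times Y_{7,m} at Ω₂ —
  m=-7: +0.048133-0.324882i × -0.057191+0.412309i = +0.131199+0.038426i  (running Σ = +0.131199+0.038426i)
  m=-6: -0.416328+0.139228i × -0.341665+0.117280i = +0.125916-0.096396i  (running Σ = +0.257115-0.057970i)
  m=-5: +0.091199+0.089906i × +0.077609+0.075503i = +0.000290+0.013863i  (running Σ = +0.257405-0.044107i)
  m=-4: -0.090110+0.282815i × -0.104143+0.332936i = -0.084775-0.059454i  (running Σ = +0.172630-0.103561i)
  m=-3: +0.240555-0.039157i × +0.000356-0.000059i = +0.000083-0.000028i  (running Σ = +0.172713-0.103589i)
  m=-2: +0.120714+0.165155i × +0.193845+0.263742i = -0.020158+0.063852i  (running Σ = +0.152554-0.039737i)
  m=-1: +0.124180-0.244580i × -0.018502+0.036561i = +0.006644+0.009065i  (running Σ = +0.159199-0.030672i)
  m=0: +0.174693-0.000000i × +0.318878+0.000000i = +0.055706+0.000000i  (running Σ = +0.214905-0.030672i)
  m=1: -0.124180-0.244580i × +0.018502+0.036561i = +0.006644-0.009065i  (running Σ = +0.221549-0.039737i)
  m=2: +0.120714-0.165155i × +0.193845-0.263742i = -0.020158-0.063852i  (running Σ = +0.201391-0.103589i)
  m=3: -0.240555-0.039157i × -0.000356-0.000059i = +0.000083+0.000028i  (running Σ = +0.201474-0.103561i)
  m=4: -0.090110-0.282815i × -0.104143-0.332936i = -0.084775+0.059454i  (running Σ = +0.116699-0.044107i)
  m=5: -0.091199+0.089906i × -0.077609+0.075503i = +0.000290-0.013863i  (running Σ = +0.116988-0.057970i)
  m=6: -0.416328-0.139228i × -0.341665-0.117280i = +0.125916+0.096396i  (running Σ = +0.242905+0.038426i)
  m=7: -0.048133-0.324882i × +0.057191+0.412309i = +0.131199-0.038426i  (running Σ = +0.374104+0.000000i)
Accumulated sum +0.374104+0.000000i; after 4π/(2l+1) scaling, +0.313408+0.000000i ⇒ P_7 = 0.313408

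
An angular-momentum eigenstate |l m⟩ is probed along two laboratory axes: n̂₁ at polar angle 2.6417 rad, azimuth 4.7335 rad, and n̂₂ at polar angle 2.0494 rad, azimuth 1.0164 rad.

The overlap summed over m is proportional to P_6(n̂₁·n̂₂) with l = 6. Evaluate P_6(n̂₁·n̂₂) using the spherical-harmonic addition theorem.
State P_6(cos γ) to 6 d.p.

Term-by-term m-sum for l=6 (normalisation 4π/13 = 0.966644):
  m=-6: -0.00581 - 0.00074j × 0.23226 + 0.04341j = -0.00132 - 0.00042j  (running Σ = -0.00132 - 0.00042j)
  m=-5: -0.00392 + 0.03696j × -0.15342 - 0.39600j = 0.01524 - 0.00412j  (running Σ = 0.01392 - 0.00454j)
  m=-4: 0.14024 + 0.01187j × -0.17793 + 0.23562j = -0.02775 + 0.03093j  (running Σ = -0.01383 + 0.02639j)
  m=-3: 0.02181 - 0.34387j × -0.13933 - 0.01291j = -0.00748 + 0.04763j  (running Σ = -0.02131 + 0.07402j)
  m=-2: -0.50194 - 0.02121j × 0.15250 + 0.30626j = -0.07005 - 0.15696j  (running Σ = -0.09136 - 0.08294j)
  m=-1: -0.00538 + 0.25483j × -0.01078 + 0.01741j = -0.00438 - 0.00284j  (running Σ = -0.09574 - 0.08578j)
  m=0: -0.34626 + 0.00000j × 0.33716 + 0.00000j = -0.11675 + 0.00000j  (running Σ = -0.21249 - 0.08578j)
  m=1: 0.00538 + 0.25483j × 0.01078 + 0.01741j = -0.00438 + 0.00284j  (running Σ = -0.21687 - 0.08294j)
  m=2: -0.50194 + 0.02121j × 0.15250 - 0.30626j = -0.07005 + 0.15696j  (running Σ = -0.28692 + 0.07402j)
  m=3: -0.02181 - 0.34387j × 0.13933 - 0.01291j = -0.00748 - 0.04763j  (running Σ = -0.29440 + 0.02639j)
  m=4: 0.14024 - 0.01187j × -0.17793 - 0.23562j = -0.02775 - 0.03093j  (running Σ = -0.32215 - 0.00454j)
  m=5: 0.00392 + 0.03696j × 0.15342 - 0.39600j = 0.01524 + 0.00412j  (running Σ = -0.30691 - 0.00042j)
  m=6: -0.00581 + 0.00074j × 0.23226 - 0.04341j = -0.00132 + 0.00042j  (running Σ = -0.30823 + 0.00000j)
Total Σ_m = -0.30823 + 0.00000j. Multiply by 0.966644: -0.29795 + 0.00000j. P_6(cos γ) = -0.297947

-0.297947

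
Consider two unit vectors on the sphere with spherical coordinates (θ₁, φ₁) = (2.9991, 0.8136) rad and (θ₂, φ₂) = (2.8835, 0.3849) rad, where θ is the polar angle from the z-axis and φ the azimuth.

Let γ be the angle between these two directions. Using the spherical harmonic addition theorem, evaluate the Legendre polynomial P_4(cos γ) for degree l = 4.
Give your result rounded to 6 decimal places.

Addition theorem: P_4(cos γ) = (4π/9) Σ_m Y*_{lm}(Ω₁) Y_{lm}(Ω₂), m = −4…4:
  m=-4: Y*=-0.00018 - 0.00002j  Y=0.00006 - 0.00188j  product -0.00000 + 0.00000j
  m=-3: Y*=0.00271 - 0.00229j  Y=-0.00813 + 0.01841j  product 0.00002 + 0.00007j
  m=-2: Y*=-0.00223 + 0.03946j  Y=0.08675 - 0.08409j  product 0.00313 + 0.00361j
  m=-1: Y*=-0.17627 - 0.18650j  Y=-0.38349 + 0.15535j  product 0.09657 + 0.04414j
  m=+0: Y*=0.76245 + 0.00000j  Y=0.58634 + 0.00000j  product 0.44706 + 0.00000j
  m=+1: Y*=0.17627 - 0.18650j  Y=0.38349 + 0.15535j  product 0.09657 - 0.04414j
  m=+2: Y*=-0.00223 - 0.03946j  Y=0.08675 + 0.08409j  product 0.00313 - 0.00361j
  m=+3: Y*=-0.00271 - 0.00229j  Y=0.00813 + 0.01841j  product 0.00002 - 0.00007j
  m=+4: Y*=-0.00018 + 0.00002j  Y=0.00006 + 0.00188j  product -0.00000 - 0.00000j
Σ over m = 0.64649 + 0.00000j; ×(4π/9) → 0.90267 + 0.00000j. Real part: 0.902669

0.902669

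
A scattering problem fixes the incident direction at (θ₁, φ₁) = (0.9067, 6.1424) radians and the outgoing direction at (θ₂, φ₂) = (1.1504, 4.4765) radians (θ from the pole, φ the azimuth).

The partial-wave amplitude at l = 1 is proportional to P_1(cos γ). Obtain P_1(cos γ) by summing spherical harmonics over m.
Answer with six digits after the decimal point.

Addition theorem: P_1(cos γ) = (4π/3) Σ_m Y*_{lm}(Ω₁) Y_{lm}(Ω₂), m = −1…1:
  term(m=-1) = -0.00815 + 0.08543j   from Y*(Ω₁)=0.26938 - 0.03818j, Y(Ω₂)=-0.07371 + 0.30668j
  term(m=+0) = 0.06005 + 0.00000j   from Y*(Ω₁)=0.30115 + 0.00000j, Y(Ω₂)=0.19941 + 0.00000j
  term(m=+1) = -0.00815 - 0.08543j   from Y*(Ω₁)=-0.26938 - 0.03818j, Y(Ω₂)=0.07371 + 0.30668j
Total Σ_m = 0.04375 + 0.00000j. Multiply by 4.188790: 0.18328 + 0.00000j. P_1(cos γ) = 0.183278

0.183278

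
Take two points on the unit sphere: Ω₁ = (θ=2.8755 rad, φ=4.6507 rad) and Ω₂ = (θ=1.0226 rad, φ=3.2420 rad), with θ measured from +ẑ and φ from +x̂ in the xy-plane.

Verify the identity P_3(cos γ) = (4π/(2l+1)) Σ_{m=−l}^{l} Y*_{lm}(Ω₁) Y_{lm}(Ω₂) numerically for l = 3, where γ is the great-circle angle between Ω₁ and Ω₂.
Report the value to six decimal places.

Summing Y*_{l m}(θ₁,φ₁)·Y_{l m}(θ₂,φ₂) over m ∈ [−3, 3]; prefactor 4π/(2·3+1) = 1.795196:
  m=-3: 0.00140 + 0.00746j × -0.24770 + 0.07695j = -0.00092 - 0.00174j  (running Σ = -0.00092 - 0.00174j)
  m=-2: 0.06766 - 0.00839j × 0.38016 - 0.07738j = 0.02507 - 0.00843j  (running Σ = 0.02415 - 0.01017j)
  m=-1: -0.01915 - 0.30996j × -0.09824 + 0.00990j = 0.00495 + 0.03026j  (running Σ = 0.02910 + 0.02010j)
  m=0: -0.59560 + 0.00000j × -0.31934 + 0.00000j = 0.19020 + 0.00000j  (running Σ = 0.21930 + 0.02010j)
  m=1: 0.01915 - 0.30996j × 0.09824 + 0.00990j = 0.00495 - 0.03026j  (running Σ = 0.22425 - 0.01017j)
  m=2: 0.06766 + 0.00839j × 0.38016 + 0.07738j = 0.02507 + 0.00843j  (running Σ = 0.24933 - 0.00174j)
  m=3: -0.00140 + 0.00746j × 0.24770 + 0.07695j = -0.00092 + 0.00174j  (running Σ = 0.24841 + 0.00000j)
Total Σ_m = 0.24841 + 0.00000j. Multiply by 1.795196: 0.44594 + 0.00000j. P_3(cos γ) = 0.445937

0.445937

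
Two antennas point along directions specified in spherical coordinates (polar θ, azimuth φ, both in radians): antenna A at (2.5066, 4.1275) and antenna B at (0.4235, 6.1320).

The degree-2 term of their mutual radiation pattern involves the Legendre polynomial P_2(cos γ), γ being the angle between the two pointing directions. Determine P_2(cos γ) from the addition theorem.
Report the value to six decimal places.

0.549326

Addition theorem: P_2(cos γ) = (4π/5) Σ_m Y*_{lm}(Ω₁) Y_{lm}(Ω₂), m = −2…2:
  term(m=-2) = -0.005735+0.006762i   from Y*(Ω₁)=-0.053054+0.125129i, Y(Ω₂)=+0.062276+0.019426i
  term(m=-1) = +0.044873+0.096894i   from Y*(Ω₁)=+0.203688+0.307603i, Y(Ω₂)=+0.286133+0.043592i
  term(m=+0) = +0.140293+0.000000i   from Y*(Ω₁)=+0.297869-0.000000i, Y(Ω₂)=+0.470990+0.000000i
  term(m=+1) = +0.044873-0.096894i   from Y*(Ω₁)=-0.203688+0.307603i, Y(Ω₂)=-0.286133+0.043592i
  term(m=+2) = -0.005735-0.006762i   from Y*(Ω₁)=-0.053054-0.125129i, Y(Ω₂)=+0.062276-0.019426i
Accumulated sum +0.218570+0.000000i; after 4π/(2l+1) scaling, +0.549326+0.000000i ⇒ P_2 = 0.549326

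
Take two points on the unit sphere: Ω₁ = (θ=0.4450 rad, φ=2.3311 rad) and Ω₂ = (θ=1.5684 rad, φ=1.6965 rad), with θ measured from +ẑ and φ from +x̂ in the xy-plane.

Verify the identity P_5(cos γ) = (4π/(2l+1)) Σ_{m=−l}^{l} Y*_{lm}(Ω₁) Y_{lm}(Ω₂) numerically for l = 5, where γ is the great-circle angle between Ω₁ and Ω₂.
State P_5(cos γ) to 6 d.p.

Addition theorem: P_5(cos γ) = (4π/11) Σ_m Y*_{lm}(Ω₁) Y_{lm}(Ω₂), m = −5…5:
  [-5]  conj(Y_{5,-5})(Ω₁) = 0.00421 - 0.00542j ; Y_{5,-5}(Ω₂) = -0.27288 - 0.37543j ; Δ = -0.00318 - 0.00010j
  [-4]  conj(Y_{5,-4})(Ω₁) = -0.04526 + 0.00456j ; Y_{5,-4}(Ω₂) = 0.00308 - 0.00169j ; Δ = -0.00013 + 0.00009j
  [-3]  conj(Y_{5,-3})(Ω₁) = 0.13249 + 0.11391j ; Y_{5,-3}(Ω₂) = -0.12738 - 0.32162j ; Δ = 0.01976 - 0.05712j
  [-2]  conj(Y_{5,-2})(Ω₁) = -0.02054 - 0.40882j ; Y_{5,-2}(Ω₂) = 0.00393 - 0.00101j ; Δ = -0.00049 - 0.00159j
  [-1]  conj(Y_{5,-1})(Ω₁) = -0.33565 + 0.35293j ; Y_{5,-1}(Ω₂) = -0.04015 - 0.31773j ; Δ = 0.12561 + 0.09247j
  [+0]  conj(Y_{5,0})(Ω₁) = -0.02253 + 0.00000j ; Y_{5,0}(Ω₂) = 0.00420 + 0.00000j ; Δ = -0.00009 + 0.00000j
  [+1]  conj(Y_{5,1})(Ω₁) = 0.33565 + 0.35293j ; Y_{5,1}(Ω₂) = 0.04015 - 0.31773j ; Δ = 0.12561 - 0.09247j
  [+2]  conj(Y_{5,2})(Ω₁) = -0.02054 + 0.40882j ; Y_{5,2}(Ω₂) = 0.00393 + 0.00101j ; Δ = -0.00049 + 0.00159j
  [+3]  conj(Y_{5,3})(Ω₁) = -0.13249 + 0.11391j ; Y_{5,3}(Ω₂) = 0.12738 - 0.32162j ; Δ = 0.01976 + 0.05712j
  [+4]  conj(Y_{5,4})(Ω₁) = -0.04526 - 0.00456j ; Y_{5,4}(Ω₂) = 0.00308 + 0.00169j ; Δ = -0.00013 - 0.00009j
  [+5]  conj(Y_{5,5})(Ω₁) = -0.00421 - 0.00542j ; Y_{5,5}(Ω₂) = 0.27288 - 0.37543j ; Δ = -0.00318 + 0.00010j
Σ over m = 0.28303 + 0.00000j; ×(4π/11) → 0.32334 + 0.00000j. Real part: 0.323336

0.323336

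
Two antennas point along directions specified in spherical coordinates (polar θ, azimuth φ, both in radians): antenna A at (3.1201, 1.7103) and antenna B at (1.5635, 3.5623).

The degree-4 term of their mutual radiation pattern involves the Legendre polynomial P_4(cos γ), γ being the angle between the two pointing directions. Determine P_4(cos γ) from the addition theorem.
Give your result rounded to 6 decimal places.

Term-by-term m-sum for l=4 (normalisation 4π/9 = 1.396263):
  m=-4: Y*=(0.000000, 0.000000)  Y=(-0.049469, -0.439712)  product (0.000000, -0.000000)
  m=-3: Y*=(-0.000005, 0.000011)  Y=(-0.002774, 0.008700)  product (-0.000000, -0.000000)
  m=-2: Y*=(-0.000891, -0.000255)  Y=(-0.222834, 0.249310)  product (0.000262, -0.000165)
  m=-1: Y*=(0.005649, -0.040232)  Y=(0.009451, -0.004229)  product (-0.000117, -0.000404)
  m=+0: Y*=(0.844331, -0.000000)  Y=(0.317188, 0.000000)  product (0.267811, 0.000000)
  m=+1: Y*=(-0.005649, -0.040232)  Y=(-0.009451, -0.004229)  product (-0.000117, 0.000404)
  m=+2: Y*=(-0.000891, 0.000255)  Y=(-0.222834, -0.249310)  product (0.000262, 0.000165)
  m=+3: Y*=(0.000005, 0.000011)  Y=(0.002774, 0.008700)  product (-0.000000, 0.000000)
  m=+4: Y*=(0.000000, -0.000000)  Y=(-0.049469, 0.439712)  product (0.000000, 0.000000)
Total Σ_m = (0.268102, 0.000000). Multiply by 1.396263: (0.374341, 0.000000). P_4(cos γ) = 0.374341

0.374341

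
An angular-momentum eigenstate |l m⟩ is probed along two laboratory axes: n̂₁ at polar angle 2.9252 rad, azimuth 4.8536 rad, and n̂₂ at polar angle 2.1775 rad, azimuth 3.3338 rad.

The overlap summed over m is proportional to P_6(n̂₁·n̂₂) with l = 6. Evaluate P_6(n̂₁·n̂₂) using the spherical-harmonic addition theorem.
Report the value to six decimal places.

Term-by-term m-sum for l=6 (normalisation 4π/13 = 0.966644):
  m=-6: Y*=-0.000031-0.000035i  Y=+0.060226-0.135755i  product -0.000007+0.000002i
  m=-5: Y*=-0.000484+0.000567i  Y=+0.204474-0.292708i  product +0.000067+0.000258i
  m=-4: Y*=+0.006080+0.003853i  Y=+0.300883-0.291074i  product +0.002951-0.000610i
  m=-3: Y*=+0.019396-0.043012i  Y=+0.099425-0.064661i  product -0.000853-0.005531i
  m=-2: Y*=-0.199817-0.057983i  Y=-0.277964+0.112448i  product +0.062062-0.006352i
  m=-1: Y*=-0.077945+0.548304i  Y=-0.239634+0.046635i  product -0.006892-0.135027i
  m=+0: Y*=+0.574410-0.000000i  Y=+0.240333+0.000000i  product +0.138050+0.000000i
  m=+1: Y*=+0.077945+0.548304i  Y=+0.239634+0.046635i  product -0.006892+0.135027i
  m=+2: Y*=-0.199817+0.057983i  Y=-0.277964-0.112448i  product +0.062062+0.006352i
  m=+3: Y*=-0.019396-0.043012i  Y=-0.099425-0.064661i  product -0.000853+0.005531i
  m=+4: Y*=+0.006080-0.003853i  Y=+0.300883+0.291074i  product +0.002951+0.000610i
  m=+5: Y*=+0.000484+0.000567i  Y=-0.204474-0.292708i  product +0.000067-0.000258i
  m=+6: Y*=-0.000031+0.000035i  Y=+0.060226+0.135755i  product -0.000007-0.000002i
Total Σ_m = +0.252707+0.000000i. Multiply by 0.966644: +0.244277+0.000000i. P_6(cos γ) = 0.244277

0.244277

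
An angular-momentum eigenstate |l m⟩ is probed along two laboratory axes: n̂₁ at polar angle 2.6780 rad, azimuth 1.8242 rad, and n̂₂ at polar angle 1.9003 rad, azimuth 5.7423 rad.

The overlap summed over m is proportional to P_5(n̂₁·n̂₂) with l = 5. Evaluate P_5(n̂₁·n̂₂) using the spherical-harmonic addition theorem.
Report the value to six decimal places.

Addition theorem: P_5(cos γ) = (4π/11) Σ_m Y*_{lm}(Ω₁) Y_{lm}(Ω₂), m = −5…5:
  m=-5: -0.007918+0.002482i × -0.318911+0.149035i = +0.002155-0.001972i  (running Σ = +0.002155-0.001972i)
  m=-4: -0.027756-0.044550i × +0.212659-0.315734i = -0.019968-0.000710i  (running Σ = -0.017813-0.002682i)
  m=-3: +0.132158-0.138989i × +0.000877-0.016888i = -0.002231-0.002354i  (running Σ = -0.020045-0.005036i)
  m=-2: +0.371049+0.205997i × +0.158196+0.297284i = -0.002541+0.142895i  (running Σ = -0.022586+0.137859i)
  m=-1: -0.116363+0.449329i × -0.061205-0.036762i = +0.023640-0.023224i  (running Σ = +0.001055+0.114636i)
  m=0: +0.070991-0.000000i × -0.316421+0.000000i = -0.022463+0.000000i  (running Σ = -0.021408+0.114636i)
  m=1: +0.116363+0.449329i × +0.061205-0.036762i = +0.023640+0.023224i  (running Σ = +0.002232+0.137859i)
  m=2: +0.371049-0.205997i × +0.158196-0.297284i = -0.002541-0.142895i  (running Σ = -0.000309-0.005036i)
  m=3: -0.132158-0.138989i × -0.000877-0.016888i = -0.002231+0.002354i  (running Σ = -0.002541-0.002682i)
  m=4: -0.027756+0.044550i × +0.212659+0.315734i = -0.019968+0.000710i  (running Σ = -0.022509-0.001972i)
  m=5: +0.007918+0.002482i × +0.318911+0.149035i = +0.002155+0.001972i  (running Σ = -0.020354+0.000000i)
Total Σ_m = -0.020354+0.000000i. Multiply by 1.142397: -0.023252+0.000000i. P_5(cos γ) = -0.023252

-0.023252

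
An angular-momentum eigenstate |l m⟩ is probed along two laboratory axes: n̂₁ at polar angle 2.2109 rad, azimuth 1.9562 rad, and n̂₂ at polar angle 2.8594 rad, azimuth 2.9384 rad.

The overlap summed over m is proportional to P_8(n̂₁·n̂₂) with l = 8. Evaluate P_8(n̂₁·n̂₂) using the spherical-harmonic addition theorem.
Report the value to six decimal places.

Expand P_8 via completeness: Σ_{m} conj(Y_{8,m}) at Ω₁ times Y_{8,m} at Ω₂ —
  [-8]  conj(Y_{8,-8})(Ω₁) = -0.088099+0.005148i ; Y_{8,-8}(Ω₂) = -0.000001+0.000019i ; Δ = -0.000000-0.000002i
  [-7]  conj(Y_{8,-7})(Ω₁) = -0.112865-0.237416i ; Y_{8,-7}(Ω₂) = +0.000038+0.000254i ; Δ = +0.000056-0.000038i
  [-6]  conj(Y_{8,-6})(Ω₁) = +0.294472-0.321449i ; Y_{8,-6}(Ω₂) = +0.000776+0.002115i ; Δ = +0.000908+0.000373i
  [-5]  conj(Y_{8,-5})(Ω₁) = +0.355165+0.132155i ; Y_{8,-5}(Ω₂) = +0.007465+0.012045i ; Δ = +0.001060+0.005264i
  [-4]  conj(Y_{8,-4})(Ω₁) = -0.000013-0.000431i ; Y_{8,-4}(Ω₂) = +0.045204+0.047749i ; Δ = +0.000020-0.000020i
  [-3]  conj(Y_{8,-3})(Ω₁) = +0.323205-0.142240i ; Y_{8,-3}(Ω₂) = +0.181224+0.126547i ; Δ = +0.076573+0.015123i
  [-2]  conj(Y_{8,-2})(Ω₁) = +0.139026+0.135027i ; Y_{8,-2}(Ω₂) = +0.459607+0.197787i ; Δ = +0.037191+0.089557i
  [-1]  conj(Y_{8,-1})(Ω₁) = +0.102961-0.253791i ; Y_{8,-1}(Ω₂) = +0.597900+0.123189i ; Δ = +0.092824-0.139058i
  [+0]  conj(Y_{8,0})(Ω₁) = +0.239168-0.000000i ; Y_{8,0}(Ω₂) = +0.002921+0.000000i ; Δ = +0.000699+0.000000i
  [+1]  conj(Y_{8,1})(Ω₁) = -0.102961-0.253791i ; Y_{8,1}(Ω₂) = -0.597900+0.123189i ; Δ = +0.092824+0.139058i
  [+2]  conj(Y_{8,2})(Ω₁) = +0.139026-0.135027i ; Y_{8,2}(Ω₂) = +0.459607-0.197787i ; Δ = +0.037191-0.089557i
  [+3]  conj(Y_{8,3})(Ω₁) = -0.323205-0.142240i ; Y_{8,3}(Ω₂) = -0.181224+0.126547i ; Δ = +0.076573-0.015123i
  [+4]  conj(Y_{8,4})(Ω₁) = -0.000013+0.000431i ; Y_{8,4}(Ω₂) = +0.045204-0.047749i ; Δ = +0.000020+0.000020i
  [+5]  conj(Y_{8,5})(Ω₁) = -0.355165+0.132155i ; Y_{8,5}(Ω₂) = -0.007465+0.012045i ; Δ = +0.001060-0.005264i
  [+6]  conj(Y_{8,6})(Ω₁) = +0.294472+0.321449i ; Y_{8,6}(Ω₂) = +0.000776-0.002115i ; Δ = +0.000908-0.000373i
  [+7]  conj(Y_{8,7})(Ω₁) = +0.112865-0.237416i ; Y_{8,7}(Ω₂) = -0.000038+0.000254i ; Δ = +0.000056+0.000038i
  [+8]  conj(Y_{8,8})(Ω₁) = -0.088099-0.005148i ; Y_{8,8}(Ω₂) = -0.000001-0.000019i ; Δ = -0.000000+0.000002i
Total Σ_m = +0.417962-0.000000i. Multiply by 0.739198: +0.308957-0.000000i. P_8(cos γ) = 0.308957

0.308957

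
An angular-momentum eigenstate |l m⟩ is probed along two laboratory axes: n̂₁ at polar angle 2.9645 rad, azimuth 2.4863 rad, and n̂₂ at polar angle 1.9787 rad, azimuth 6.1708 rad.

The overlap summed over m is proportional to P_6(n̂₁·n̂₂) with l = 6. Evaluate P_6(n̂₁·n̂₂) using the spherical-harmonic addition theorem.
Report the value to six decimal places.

Term-by-term m-sum for l=6 (normalisation 4π/13 = 0.966644):
  [-6]  conj(Y_{6,-6})(Ω₁) = -0.000010+0.000010i ; Y_{6,-6}(Ω₂) = +0.225775+0.180461i ; Δ = -0.000004+0.000000i
  [-5]  conj(Y_{6,-5})(Ω₁) = -0.000277+0.000038i ; Y_{6,-5}(Ω₂) = -0.366146-0.230539i ; Δ = +0.000110+0.000050i
  [-4]  conj(Y_{6,-4})(Ω₁) = -0.002880-0.001650i ; Y_{6,-4}(Ω₂) = +0.166776+0.080467i ; Δ = -0.000347-0.000507i
  [-3]  conj(Y_{6,-3})(Ω₁) = -0.010334-0.024781i ; Y_{6,-3}(Ω₂) = +0.239366+0.083907i ; Δ = -0.000394-0.006799i
  [-2]  conj(Y_{6,-2})(Ω₁) = +0.037819-0.142044i ; Y_{6,-2}(Ω₂) = -0.271641-0.062106i ; Δ = -0.019095+0.036236i
  [-1]  conj(Y_{6,-1})(Ω₁) = +0.391667-0.301031i ; Y_{6,-1}(Ω₂) = -0.163434-0.018445i ; Δ = -0.069564+0.041974i
  [+0]  conj(Y_{6,0})(Ω₁) = +0.708367-0.000000i ; Y_{6,0}(Ω₂) = +0.293869+0.000000i ; Δ = +0.208167+0.000000i
  [+1]  conj(Y_{6,1})(Ω₁) = -0.391667-0.301031i ; Y_{6,1}(Ω₂) = +0.163434-0.018445i ; Δ = -0.069564-0.041974i
  [+2]  conj(Y_{6,2})(Ω₁) = +0.037819+0.142044i ; Y_{6,2}(Ω₂) = -0.271641+0.062106i ; Δ = -0.019095-0.036236i
  [+3]  conj(Y_{6,3})(Ω₁) = +0.010334-0.024781i ; Y_{6,3}(Ω₂) = -0.239366+0.083907i ; Δ = -0.000394+0.006799i
  [+4]  conj(Y_{6,4})(Ω₁) = -0.002880+0.001650i ; Y_{6,4}(Ω₂) = +0.166776-0.080467i ; Δ = -0.000347+0.000507i
  [+5]  conj(Y_{6,5})(Ω₁) = +0.000277+0.000038i ; Y_{6,5}(Ω₂) = +0.366146-0.230539i ; Δ = +0.000110-0.000050i
  [+6]  conj(Y_{6,6})(Ω₁) = -0.000010-0.000010i ; Y_{6,6}(Ω₂) = +0.225775-0.180461i ; Δ = -0.000004-0.000000i
Accumulated sum +0.029577-0.000000i; after 4π/(2l+1) scaling, +0.028590-0.000000i ⇒ P_6 = 0.028590

0.028590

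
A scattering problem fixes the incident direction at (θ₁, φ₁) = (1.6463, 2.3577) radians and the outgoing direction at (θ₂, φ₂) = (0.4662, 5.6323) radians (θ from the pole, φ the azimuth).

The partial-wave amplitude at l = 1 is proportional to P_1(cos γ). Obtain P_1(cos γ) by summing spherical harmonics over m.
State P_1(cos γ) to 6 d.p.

-0.511638

Summing Y*_{l m}(θ₁,φ₁)·Y_{l m}(θ₂,φ₂) over m ∈ [−1, 1]; prefactor 4π/(2·1+1) = 4.188790:
  m=-1: Y*=(-0.243972, 0.243238)  Y=(0.123547, 0.094094)  product (-0.053029, 0.007095)
  m=+0: Y*=(-0.036856, -0.000000)  Y=(0.436460, 0.000000)  product (-0.016086, -0.000000)
  m=+1: Y*=(0.243972, 0.243238)  Y=(-0.123547, 0.094094)  product (-0.053029, -0.007095)
Accumulated sum (-0.122144, 0.000000); after 4π/(2l+1) scaling, (-0.511638, 0.000000) ⇒ P_1 = -0.511638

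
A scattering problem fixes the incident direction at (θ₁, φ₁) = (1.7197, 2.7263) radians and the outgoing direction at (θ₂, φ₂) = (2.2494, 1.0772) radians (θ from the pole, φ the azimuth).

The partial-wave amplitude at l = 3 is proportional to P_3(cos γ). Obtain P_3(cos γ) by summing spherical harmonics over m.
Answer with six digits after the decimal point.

Summing Y*_{l m}(θ₁,φ₁)·Y_{l m}(θ₂,φ₂) over m ∈ [−3, 3]; prefactor 4π/(2·3+1) = 1.795196:
  [-3]  conj(Y_{3,-3})(Ω₁) = -0.12882 + 0.38241j ; Y_{3,-3}(Ω₂) = -0.19602 + 0.01769j ; Δ = 0.01849 - 0.07724j
  [-2]  conj(Y_{3,-2})(Ω₁) = -0.10001 + 0.10948j ; Y_{3,-2}(Ω₂) = 0.21421 + 0.32440j ; Δ = -0.05694 - 0.00899j
  [-1]  conj(Y_{3,-1})(Ω₁) = 0.26026 - 0.11476j ; Y_{3,-1}(Ω₂) = 0.11563 - 0.21492j ; Δ = 0.00543 - 0.06920j
  [+0]  conj(Y_{3,0})(Ω₁) = 0.15999 + 0.00000j ; Y_{3,0}(Ω₂) = 0.24125 + 0.00000j ; Δ = 0.03860 + 0.00000j
  [+1]  conj(Y_{3,1})(Ω₁) = -0.26026 - 0.11476j ; Y_{3,1}(Ω₂) = -0.11563 - 0.21492j ; Δ = 0.00543 + 0.06920j
  [+2]  conj(Y_{3,2})(Ω₁) = -0.10001 - 0.10948j ; Y_{3,2}(Ω₂) = 0.21421 - 0.32440j ; Δ = -0.05694 + 0.00899j
  [+3]  conj(Y_{3,3})(Ω₁) = 0.12882 + 0.38241j ; Y_{3,3}(Ω₂) = 0.19602 + 0.01769j ; Δ = 0.01849 + 0.07724j
Total Σ_m = -0.02744 - 0.00000j. Multiply by 1.795196: -0.04927 - 0.00000j. P_3(cos γ) = -0.049266

-0.049266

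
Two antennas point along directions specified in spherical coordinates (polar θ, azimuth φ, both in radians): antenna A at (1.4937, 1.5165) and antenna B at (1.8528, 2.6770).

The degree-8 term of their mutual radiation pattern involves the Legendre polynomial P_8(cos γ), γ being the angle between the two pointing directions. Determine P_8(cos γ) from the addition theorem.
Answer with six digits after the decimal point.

-0.283089

Expand P_8 via completeness: Σ_{m} conj(Y_{8,m}) at Ω₁ times Y_{8,m} at Ω₂ —
  m=-8: 0.45657 - 0.21181j × -0.31330 - 0.20310j = -0.18606 - 0.02637j  (running Σ = -0.18606 - 0.02637j)
  m=-7: -0.05770 - 0.14442j × -0.43006 - 0.04774j = 0.01792 + 0.06487j  (running Σ = -0.16815 + 0.03850j)
  m=-6: 0.31914 - 0.10781j × -0.04480 + 0.01656j = -0.01251 + 0.01011j  (running Σ = -0.18066 + 0.04861j)
  m=-5: -0.04817 - 0.17304j × 0.23235 - 0.24833j = -0.05416 - 0.02825j  (running Σ = -0.23482 + 0.02037j)
  m=-4: 0.27684 - 0.06109j × 0.05093 - 0.17219j = 0.00358 - 0.05078j  (running Σ = -0.23124 - 0.03041j)
  m=-3: -0.03079 - 0.18732j × 0.04629 + 0.25876j = 0.04705 - 0.01664j  (running Σ = -0.18419 - 0.04705j)
  m=-2: 0.25794 - 0.02812j × 0.13613 + 0.18222j = 0.04024 + 0.04317j  (running Σ = -0.14396 - 0.00388j)
  m=-1: -0.01052 - 0.19363j × -0.20002 - 0.10025j = -0.01731 + 0.03979j  (running Σ = -0.16126 + 0.03591j)
  m=0: 0.25231 + 0.00000j × -0.23955 + 0.00000j = -0.06044 + 0.00000j  (running Σ = -0.22170 + 0.03591j)
  m=1: 0.01052 - 0.19363j × 0.20002 - 0.10025j = -0.01731 - 0.03979j  (running Σ = -0.23901 - 0.00388j)
  m=2: 0.25794 + 0.02812j × 0.13613 - 0.18222j = 0.04024 - 0.04317j  (running Σ = -0.19877 - 0.04705j)
  m=3: 0.03079 - 0.18732j × -0.04629 + 0.25876j = 0.04705 + 0.01664j  (running Σ = -0.15173 - 0.03041j)
  m=4: 0.27684 + 0.06109j × 0.05093 + 0.17219j = 0.00358 + 0.05078j  (running Σ = -0.14815 + 0.02037j)
  m=5: 0.04817 - 0.17304j × -0.23235 - 0.24833j = -0.05416 + 0.02825j  (running Σ = -0.20231 + 0.04861j)
  m=6: 0.31914 + 0.10781j × -0.04480 - 0.01656j = -0.01251 - 0.01011j  (running Σ = -0.21482 + 0.03850j)
  m=7: 0.05770 - 0.14442j × 0.43006 - 0.04774j = 0.01792 - 0.06487j  (running Σ = -0.19690 - 0.02637j)
  m=8: 0.45657 + 0.21181j × -0.31330 + 0.20310j = -0.18606 + 0.02637j  (running Σ = -0.38297 + 0.00000j)
Total Σ_m = -0.38297 + 0.00000j. Multiply by 0.739198: -0.28309 + 0.00000j. P_8(cos γ) = -0.283089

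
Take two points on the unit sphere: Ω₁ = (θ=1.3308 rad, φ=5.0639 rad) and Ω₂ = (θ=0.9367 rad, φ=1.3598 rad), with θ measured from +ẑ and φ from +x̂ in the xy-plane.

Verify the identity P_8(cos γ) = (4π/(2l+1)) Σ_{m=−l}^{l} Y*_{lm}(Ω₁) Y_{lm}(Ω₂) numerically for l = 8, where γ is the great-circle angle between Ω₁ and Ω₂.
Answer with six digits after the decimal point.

Summing Y*_{l m}(θ₁,φ₁)·Y_{l m}(θ₂,φ₂) over m ∈ [−8, 8]; prefactor 4π/(2·8+1) = 0.739198:
  [-8]  conj(Y_{8,-8})(Ω₁) = -0.386473+0.132163i ; Y_{8,-8}(Ω₂) = -0.010690+0.090817i ; Δ = -0.007871-0.036511i
  [-7]  conj(Y_{8,-7})(Ω₁) = -0.251712-0.310624i ; Y_{8,-7}(Ω₂) = -0.267812+0.025201i ; Δ = +0.075240+0.076846i
  [-6]  conj(Y_{8,-6})(Ω₁) = -0.024714+0.041392i ; Y_{8,-6}(Ω₂) = -0.131710-0.418626i ; Δ = +0.020583+0.004894i
  [-5]  conj(Y_{8,-5})(Ω₁) = -0.353488-0.066795i ; Y_{8,-5}(Ω₂) = +0.322080-0.182625i ; Δ = -0.126050+0.043042i
  [-4]  conj(Y_{8,-4})(Ω₁) = -0.012916-0.077689i ; Y_{8,-4}(Ω₂) = -0.011173-0.012565i ; Δ = -0.000832+0.001030i
  [-3]  conj(Y_{8,-3})(Ω₁) = -0.273945+0.155494i ; Y_{8,-3}(Ω₂) = +0.211457-0.288205i ; Δ = -0.013113+0.111833i
  [-2]  conj(Y_{8,-2})(Ω₁) = -0.100717-0.085355i ; Y_{8,-2}(Ω₂) = +0.162491+0.072953i ; Δ = -0.010139-0.021217i
  [-1]  conj(Y_{8,-1})(Ω₁) = -0.099997+0.272663i ; Y_{8,-1}(Ω₂) = +0.059578-0.278161i ; Δ = +0.069887+0.044060i
  [+0]  conj(Y_{8,0})(Ω₁) = -0.146925-0.000000i ; Y_{8,0}(Ω₂) = +0.224934+0.000000i ; Δ = -0.033049-0.000000i
  [+1]  conj(Y_{8,1})(Ω₁) = +0.099997+0.272663i ; Y_{8,1}(Ω₂) = -0.059578-0.278161i ; Δ = +0.069887-0.044060i
  [+2]  conj(Y_{8,2})(Ω₁) = -0.100717+0.085355i ; Y_{8,2}(Ω₂) = +0.162491-0.072953i ; Δ = -0.010139+0.021217i
  [+3]  conj(Y_{8,3})(Ω₁) = +0.273945+0.155494i ; Y_{8,3}(Ω₂) = -0.211457-0.288205i ; Δ = -0.013113-0.111833i
  [+4]  conj(Y_{8,4})(Ω₁) = -0.012916+0.077689i ; Y_{8,4}(Ω₂) = -0.011173+0.012565i ; Δ = -0.000832-0.001030i
  [+5]  conj(Y_{8,5})(Ω₁) = +0.353488-0.066795i ; Y_{8,5}(Ω₂) = -0.322080-0.182625i ; Δ = -0.126050-0.043042i
  [+6]  conj(Y_{8,6})(Ω₁) = -0.024714-0.041392i ; Y_{8,6}(Ω₂) = -0.131710+0.418626i ; Δ = +0.020583-0.004894i
  [+7]  conj(Y_{8,7})(Ω₁) = +0.251712-0.310624i ; Y_{8,7}(Ω₂) = +0.267812+0.025201i ; Δ = +0.075240-0.076846i
  [+8]  conj(Y_{8,8})(Ω₁) = -0.386473-0.132163i ; Y_{8,8}(Ω₂) = -0.010690-0.090817i ; Δ = -0.007871+0.036511i
Accumulated sum -0.017641+0.000000i; after 4π/(2l+1) scaling, -0.013040+0.000000i ⇒ P_8 = -0.013040

-0.013040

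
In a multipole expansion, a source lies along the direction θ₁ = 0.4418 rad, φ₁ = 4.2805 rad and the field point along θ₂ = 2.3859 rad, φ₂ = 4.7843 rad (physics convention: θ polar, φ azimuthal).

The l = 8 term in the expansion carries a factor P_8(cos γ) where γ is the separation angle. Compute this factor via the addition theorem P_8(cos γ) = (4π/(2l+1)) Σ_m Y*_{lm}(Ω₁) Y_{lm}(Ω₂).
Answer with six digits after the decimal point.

-0.265996

Addition theorem: P_8(cos γ) = (4π/17) Σ_m Y*_{lm}(Ω₁) Y_{lm}(Ω₂), m = −8…8:
  term(m=-8) = -0.00001 + 0.00001j   from Y*(Ω₁)=-0.00055 + 0.00018j, Y(Ω₂)=0.02116 - 0.01372j
  term(m=-7) = 0.00048 - 0.00020j   from Y*(Ω₁)=0.00057 - 0.00483j, Y(Ω₂)=0.05164 + 0.09377j
  term(m=-6) = -0.00699 - 0.00083j   from Y*(Ω₁)=0.02207 + 0.01354j, Y(Ω₂)=-0.24704 + 0.11374j
  term(m=-5) = 0.03507 + 0.02518j   from Y*(Ω₁)=-0.08088 + 0.05399j, Y(Ω₂)=-0.15621 - 0.41557j
  term(m=-4) = -0.04604 - 0.09668j   from Y*(Ω₁)=-0.04088 - 0.25863j, Y(Ω₂)=0.39214 - 0.11601j
  term(m=-3) = -0.00100 + 0.01678j   from Y*(Ω₁)=0.46313 + 0.13074j, Y(Ω₂)=0.00748 + 0.03411j
  term(m=-2) = -0.09712 + 0.15382j   from Y*(Ω₁)=-0.32593 + 0.38150j, Y(Ω₂)=0.35880 - 0.05196j
  term(m=-1) = 0.00761 - 0.00420j   from Y*(Ω₁)=-0.01671 - 0.03625j, Y(Ω₂)=0.01565 + 0.21729j
  term(m=+0) = -0.14387 + 0.00000j   from Y*(Ω₁)=-0.47486 + 0.00000j, Y(Ω₂)=0.30298 + 0.00000j
  term(m=+1) = 0.00761 + 0.00420j   from Y*(Ω₁)=0.01671 - 0.03625j, Y(Ω₂)=-0.01565 + 0.21729j
  term(m=+2) = -0.09712 - 0.15382j   from Y*(Ω₁)=-0.32593 - 0.38150j, Y(Ω₂)=0.35880 + 0.05196j
  term(m=+3) = -0.00100 - 0.01678j   from Y*(Ω₁)=-0.46313 + 0.13074j, Y(Ω₂)=-0.00748 + 0.03411j
  term(m=+4) = -0.04604 + 0.09668j   from Y*(Ω₁)=-0.04088 + 0.25863j, Y(Ω₂)=0.39214 + 0.11601j
  term(m=+5) = 0.03507 - 0.02518j   from Y*(Ω₁)=0.08088 + 0.05399j, Y(Ω₂)=0.15621 - 0.41557j
  term(m=+6) = -0.00699 + 0.00083j   from Y*(Ω₁)=0.02207 - 0.01354j, Y(Ω₂)=-0.24704 - 0.11374j
  term(m=+7) = 0.00048 + 0.00020j   from Y*(Ω₁)=-0.00057 - 0.00483j, Y(Ω₂)=-0.05164 + 0.09377j
  term(m=+8) = -0.00001 - 0.00001j   from Y*(Ω₁)=-0.00055 - 0.00018j, Y(Ω₂)=0.02116 + 0.01372j
Total Σ_m = -0.35984 + 0.00000j. Multiply by 0.739198: -0.26600 + 0.00000j. P_8(cos γ) = -0.265996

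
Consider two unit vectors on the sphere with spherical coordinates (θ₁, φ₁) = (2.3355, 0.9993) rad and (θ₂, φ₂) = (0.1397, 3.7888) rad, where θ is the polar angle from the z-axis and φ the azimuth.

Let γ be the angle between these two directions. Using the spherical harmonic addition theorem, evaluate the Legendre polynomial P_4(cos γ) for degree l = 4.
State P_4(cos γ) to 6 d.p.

Expand P_4 via completeness: Σ_{m} conj(Y_{4,m}) at Ω₁ times Y_{4,m} at Ω₂ —
  m=-4: Y*=-0.07868 - 0.09058j  Y=-0.00014 - 0.00009j  product 0.00000 + 0.00002j
  m=-3: Y*=0.32223 - 0.04662j  Y=0.00121 + 0.00312j  product 0.00054 + 0.00095j
  m=-2: Y*=-0.17019 + 0.37326j  Y=0.01038 - 0.03659j  product 0.01189 + 0.01010j
  m=-1: Y*=-0.04540 - 0.07060j  Y=-0.20110 + 0.15200j  product 0.01986 + 0.00730j
  m=+0: Y*=-0.35316 + 0.00000j  Y=0.76563 + 0.00000j  product -0.27039 + 0.00000j
  m=+1: Y*=0.04540 - 0.07060j  Y=0.20110 + 0.15200j  product 0.01986 - 0.00730j
  m=+2: Y*=-0.17019 - 0.37326j  Y=0.01038 + 0.03659j  product 0.01189 - 0.01010j
  m=+3: Y*=-0.32223 - 0.04662j  Y=-0.00121 + 0.00312j  product 0.00054 - 0.00095j
  m=+4: Y*=-0.07868 + 0.09058j  Y=-0.00014 + 0.00009j  product 0.00000 - 0.00002j
Accumulated sum -0.20580 - 0.00000j; after 4π/(2l+1) scaling, -0.28735 - 0.00000j ⇒ P_4 = -0.287355

-0.287355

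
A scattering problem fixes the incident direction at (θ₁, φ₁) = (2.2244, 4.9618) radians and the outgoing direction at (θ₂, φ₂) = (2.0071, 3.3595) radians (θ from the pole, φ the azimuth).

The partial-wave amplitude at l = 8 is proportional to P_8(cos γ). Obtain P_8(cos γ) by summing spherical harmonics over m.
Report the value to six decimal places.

-0.118845

Term-by-term m-sum for l=8 (normalisation 4π/17 = 0.739198):
  [-8]  conj(Y_{8,-8})(Ω₁) = -0.03350 + 0.07412j ; Y_{8,-8}(Ω₂) = -0.04027 - 0.23117j ; Δ = 0.01848 + 0.00476j
  [-7]  conj(Y_{8,-7})(Ω₁) = 0.24538 + 0.04340j ; Y_{8,-7}(Ω₂) = 0.01988 - 0.43719j ; Δ = 0.02385 - 0.10641j
  [-6]  conj(Y_{8,-6})(Ω₁) = -0.03182 - 0.42724j ; Y_{8,-6}(Ω₂) = 0.09117 - 0.33815j ; Δ = -0.14737 - 0.02819j
  [-5]  conj(Y_{8,-5})(Ω₁) = -0.37636 + 0.12629j ; Y_{8,-5}(Ω₂) = -0.03125 + 0.05984j ; Δ = 0.00420 - 0.02647j
  [-4]  conj(Y_{8,-4})(Ω₁) = 0.01986 + 0.03076j ; Y_{8,-4}(Ω₂) = -0.23066 + 0.27431j ; Δ = -0.01302 - 0.00165j
  [-3]  conj(Y_{8,-3})(Ω₁) = -0.23173 + 0.24963j ; Y_{8,-3}(Ω₂) = -0.08712 + 0.06674j ; Δ = 0.00353 - 0.03722j
  [-2]  conj(Y_{8,-2})(Ω₁) = 0.19985 + 0.10887j ; Y_{8,-2}(Ω₂) = 0.27552 - 0.12830j ; Δ = 0.06903 + 0.00436j
  [-1]  conj(Y_{8,-1})(Ω₁) = -0.06107 + 0.23975j ; Y_{8,-1}(Ω₂) = 0.17020 - 0.03769j ; Δ = -0.00136 + 0.04311j
  [+0]  conj(Y_{8,0})(Ω₁) = 0.26906 + 0.00000j ; Y_{8,0}(Ω₂) = -0.28052 + 0.00000j ; Δ = -0.07548 + 0.00000j
  [+1]  conj(Y_{8,1})(Ω₁) = 0.06107 + 0.23975j ; Y_{8,1}(Ω₂) = -0.17020 - 0.03769j ; Δ = -0.00136 - 0.04311j
  [+2]  conj(Y_{8,2})(Ω₁) = 0.19985 - 0.10887j ; Y_{8,2}(Ω₂) = 0.27552 + 0.12830j ; Δ = 0.06903 - 0.00436j
  [+3]  conj(Y_{8,3})(Ω₁) = 0.23173 + 0.24963j ; Y_{8,3}(Ω₂) = 0.08712 + 0.06674j ; Δ = 0.00353 + 0.03722j
  [+4]  conj(Y_{8,4})(Ω₁) = 0.01986 - 0.03076j ; Y_{8,4}(Ω₂) = -0.23066 - 0.27431j ; Δ = -0.01302 + 0.00165j
  [+5]  conj(Y_{8,5})(Ω₁) = 0.37636 + 0.12629j ; Y_{8,5}(Ω₂) = 0.03125 + 0.05984j ; Δ = 0.00420 + 0.02647j
  [+6]  conj(Y_{8,6})(Ω₁) = -0.03182 + 0.42724j ; Y_{8,6}(Ω₂) = 0.09117 + 0.33815j ; Δ = -0.14737 + 0.02819j
  [+7]  conj(Y_{8,7})(Ω₁) = -0.24538 + 0.04340j ; Y_{8,7}(Ω₂) = -0.01988 - 0.43719j ; Δ = 0.02385 + 0.10641j
  [+8]  conj(Y_{8,8})(Ω₁) = -0.03350 - 0.07412j ; Y_{8,8}(Ω₂) = -0.04027 + 0.23117j ; Δ = 0.01848 - 0.00476j
Accumulated sum -0.16078 + 0.00000j; after 4π/(2l+1) scaling, -0.11885 + 0.00000j ⇒ P_8 = -0.118845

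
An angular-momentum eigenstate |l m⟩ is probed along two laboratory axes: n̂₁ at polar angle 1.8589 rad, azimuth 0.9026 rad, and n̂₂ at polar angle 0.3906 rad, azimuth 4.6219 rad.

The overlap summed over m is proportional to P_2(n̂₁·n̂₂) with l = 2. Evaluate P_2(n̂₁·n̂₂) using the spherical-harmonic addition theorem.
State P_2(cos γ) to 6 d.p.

-0.015138

Summing Y*_{l m}(θ₁,φ₁)·Y_{l m}(θ₂,φ₂) over m ∈ [−2, 2]; prefactor 4π/(2·2+1) = 2.513274:
  [-2]  conj(Y_{2,-2})(Ω₁) = (-0.082474, 0.345379) ; Y_{2,-2}(Ω₂) = (-0.055082, -0.010079) ; Δ = (0.008024, -0.018193)
  [-1]  conj(Y_{2,-1})(Ω₁) = (-0.130395, -0.165199) ; Y_{2,-1}(Ω₂) = (-0.024578, 0.270875) ; Δ = (0.047953, -0.031261)
  [+0]  conj(Y_{2,0})(Ω₁) = (-0.239005, -0.000000) ; Y_{2,0}(Ω₂) = (0.493620, 0.000000) ; Δ = (-0.117978, -0.000000)
  [+1]  conj(Y_{2,1})(Ω₁) = (0.130395, -0.165199) ; Y_{2,1}(Ω₂) = (0.024578, 0.270875) ; Δ = (0.047953, 0.031261)
  [+2]  conj(Y_{2,2})(Ω₁) = (-0.082474, -0.345379) ; Y_{2,2}(Ω₂) = (-0.055082, 0.010079) ; Δ = (0.008024, 0.018193)
Accumulated sum (-0.006023, -0.000000); after 4π/(2l+1) scaling, (-0.015138, -0.000000) ⇒ P_2 = -0.015138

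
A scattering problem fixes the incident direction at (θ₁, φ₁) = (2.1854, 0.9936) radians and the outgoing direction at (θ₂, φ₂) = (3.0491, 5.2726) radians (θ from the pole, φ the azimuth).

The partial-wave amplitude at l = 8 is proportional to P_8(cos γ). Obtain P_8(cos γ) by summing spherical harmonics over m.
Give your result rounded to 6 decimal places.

0.050692

Expand P_8 via completeness: Σ_{m} conj(Y_{8,m}) at Ω₁ times Y_{8,m} at Ω₂ —
  [-8]  conj(Y_{8,-8})(Ω₁) = -0.009687+0.101859i ; Y_{8,-8}(Ω₂) = -0.000000+0.000000i ; Δ = -0.000000-0.000000i
  [-7]  conj(Y_{8,-7})(Ω₁) = -0.226055-0.179836i ; Y_{8,-7}(Ω₂) = -0.000000-0.000000i ; Δ = +0.000000+0.000000i
  [-6]  conj(Y_{8,-6})(Ω₁) = +0.423512-0.141093i ; Y_{8,-6}(Ω₂) = +0.000003-0.000001i ; Δ = +0.000001-0.000001i
  [-5]  conj(Y_{8,-5})(Ω₁) = -0.085775+0.328228i ; Y_{8,-5}(Ω₂) = -0.000022+0.000061i ; Δ = -0.000018-0.000012i
  [-4]  conj(Y_{8,-4})(Ω₁) = +0.046517+0.051151i ; Y_{8,-4}(Ω₂) = -0.000598-0.000755i ; Δ = +0.000011-0.000066i
  [-3]  conj(Y_{8,-3})(Ω₁) = -0.361499+0.058633i ; Y_{8,-3}(Ω₂) = +0.010598-0.001169i ; Δ = -0.003763+0.001044i
  [-2]  conj(Y_{8,-2})(Ω₁) = +0.050550-0.114298i ; Y_{8,-2}(Ω₂) = -0.036554+0.075601i ; Δ = +0.006793+0.008000i
  [-1]  conj(Y_{8,-1})(Ω₁) = -0.171034-0.262657i ; Y_{8,-1}(Ω₂) = -0.224485-0.357891i ; Δ = -0.055608+0.120174i
  [+0]  conj(Y_{8,0})(Ω₁) = +0.175371-0.000000i ; Y_{8,0}(Ω₂) = +0.990720+0.000000i ; Δ = +0.173744+0.000000i
  [+1]  conj(Y_{8,1})(Ω₁) = +0.171034-0.262657i ; Y_{8,1}(Ω₂) = +0.224485-0.357891i ; Δ = -0.055608-0.120174i
  [+2]  conj(Y_{8,2})(Ω₁) = +0.050550+0.114298i ; Y_{8,2}(Ω₂) = -0.036554-0.075601i ; Δ = +0.006793-0.008000i
  [+3]  conj(Y_{8,3})(Ω₁) = +0.361499+0.058633i ; Y_{8,3}(Ω₂) = -0.010598-0.001169i ; Δ = -0.003763-0.001044i
  [+4]  conj(Y_{8,4})(Ω₁) = +0.046517-0.051151i ; Y_{8,4}(Ω₂) = -0.000598+0.000755i ; Δ = +0.000011+0.000066i
  [+5]  conj(Y_{8,5})(Ω₁) = +0.085775+0.328228i ; Y_{8,5}(Ω₂) = +0.000022+0.000061i ; Δ = -0.000018+0.000012i
  [+6]  conj(Y_{8,6})(Ω₁) = +0.423512+0.141093i ; Y_{8,6}(Ω₂) = +0.000003+0.000001i ; Δ = +0.000001+0.000001i
  [+7]  conj(Y_{8,7})(Ω₁) = +0.226055-0.179836i ; Y_{8,7}(Ω₂) = +0.000000-0.000000i ; Δ = +0.000000-0.000000i
  [+8]  conj(Y_{8,8})(Ω₁) = -0.009687-0.101859i ; Y_{8,8}(Ω₂) = -0.000000-0.000000i ; Δ = -0.000000+0.000000i
Accumulated sum +0.068577+0.000000i; after 4π/(2l+1) scaling, +0.050692+0.000000i ⇒ P_8 = 0.050692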